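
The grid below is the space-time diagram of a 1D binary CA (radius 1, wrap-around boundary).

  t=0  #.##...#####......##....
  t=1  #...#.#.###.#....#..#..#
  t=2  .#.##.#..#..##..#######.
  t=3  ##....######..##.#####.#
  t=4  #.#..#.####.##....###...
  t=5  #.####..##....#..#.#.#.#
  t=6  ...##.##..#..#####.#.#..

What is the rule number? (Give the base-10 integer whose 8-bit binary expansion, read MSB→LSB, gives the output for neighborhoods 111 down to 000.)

  ### -> #   bit 7 = 1  t=0,i=8
  ##. -> .   bit 6 = 0  t=0,i=3
  #.# -> .   bit 5 = 0  t=0,i=1
  #.. -> #   bit 4 = 1  t=0,i=4
  .## -> .   bit 3 = 0  t=0,i=2
  .#. -> #   bit 2 = 1  t=0,i=0
  ..# -> #   bit 1 = 1  t=0,i=6
  ... -> .   bit 0 = 0  t=0,i=5
  bits 10010110 = 150

150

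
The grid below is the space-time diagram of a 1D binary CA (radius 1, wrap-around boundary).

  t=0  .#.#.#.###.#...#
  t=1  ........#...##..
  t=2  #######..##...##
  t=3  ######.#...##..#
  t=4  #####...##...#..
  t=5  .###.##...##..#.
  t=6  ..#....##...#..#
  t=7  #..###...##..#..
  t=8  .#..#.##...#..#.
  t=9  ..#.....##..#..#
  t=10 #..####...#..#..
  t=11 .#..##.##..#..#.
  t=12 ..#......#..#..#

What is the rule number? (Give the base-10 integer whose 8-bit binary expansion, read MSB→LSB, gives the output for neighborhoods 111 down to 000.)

145

  [7] ### => #  t=0,i=8
  [6] ##. => .  t=0,i=9
  [5] #.# => .  t=0,i=0
  [4] #.. => #  t=0,i=12
  [3] .## => .  t=0,i=7
  [2] .#. => .  t=0,i=1
  [1] ..# => .  t=0,i=14
  [0] ... => #  t=0,i=13
  bits 10010001 = 145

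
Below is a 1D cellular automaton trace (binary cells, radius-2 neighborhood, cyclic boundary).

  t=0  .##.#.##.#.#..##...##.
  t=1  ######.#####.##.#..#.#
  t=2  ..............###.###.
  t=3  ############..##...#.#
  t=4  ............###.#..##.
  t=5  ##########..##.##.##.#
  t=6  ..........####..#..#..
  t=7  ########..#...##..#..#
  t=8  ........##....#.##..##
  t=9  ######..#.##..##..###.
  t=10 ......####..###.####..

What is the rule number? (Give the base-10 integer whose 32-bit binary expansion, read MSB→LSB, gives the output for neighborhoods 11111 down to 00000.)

121466081

  #####|.  b31=0 t=1,i=1
  ####.|.  b30=0 t=1,i=4
  ###.#|.  b29=0 t=1,i=5
  ###..|.  b28=0 t=2,i=20
  ##.##|.  b27=0 t=1,i=6
  ##.#.|#  b26=1 t=0,i=3
  ##..#|#  b25=1 t=0,i=21
  ##...|#  b24=1 t=0,i=16
  #.###|.  b23=0 t=1,i=7
  #.##.|.  b22=0 t=0,i=6
  #.#.#|#  b21=1 t=0,i=4
  #.#..|#  b20=1 t=0,i=11
  #..##|#  b19=1 t=0,i=0
  #..#.|#  b18=1 t=1,i=18
  #...#|.  b17=0 t=0,i=17
  #....|#  b16=1 t=2,i=0
  .####|.  b15=0 t=1,i=0
  .###.|#  b14=1 t=2,i=15
  .##.#|#  b13=1 t=0,i=2
  .##..|.  b12=0 t=0,i=15
  .#.##|#  b11=1 t=0,i=5
  .#.#.|#  b10=1 t=0,i=10
  .#..#|.  b9=0 t=0,i=12
  .#...|.  b8=0 t=6,i=20
  ..###|#  b7=1 t=2,i=14
  ..##.|#  b6=1 t=0,i=1
  ..#.#|#  b5=1 t=1,i=19
  ..#..|.  b4=0 t=6,i=16
  ...##|.  b3=0 t=0,i=18
  ...#.|.  b2=0 t=3,i=18
  ....#|.  b1=0 t=2,i=12
  .....|#  b0=1 t=2,i=1
  bits 00000111001111010110110011100001 = 121466081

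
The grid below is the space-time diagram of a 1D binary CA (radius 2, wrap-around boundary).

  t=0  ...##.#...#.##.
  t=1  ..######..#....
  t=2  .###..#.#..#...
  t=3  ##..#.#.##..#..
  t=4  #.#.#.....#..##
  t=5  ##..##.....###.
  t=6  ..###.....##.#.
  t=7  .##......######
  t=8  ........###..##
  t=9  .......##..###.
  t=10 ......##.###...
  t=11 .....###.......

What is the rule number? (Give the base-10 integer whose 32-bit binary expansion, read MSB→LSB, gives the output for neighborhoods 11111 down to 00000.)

  #####|.  b31=0 t=1,i=4
  ####.|#  b30=1 t=1,i=6
  ###.#|#  b29=1 t=4,i=0
  ###..|.  b28=0 t=1,i=7
  ##.##|.  b27=0 t=5,i=14
  ##.#.|#  b26=1 t=0,i=5
  ##..#|#  b25=1 t=1,i=8
  ##...|.  b24=0 t=0,i=14
  #.###|.  b23=0 t=10,i=9
  #.##.|.  b22=0 t=0,i=12
  #.#.#|.  b21=0 t=3,i=6
  #.#..|#  b20=1 t=0,i=6
  #..##|#  b19=1 t=3,i=14
  #..#.|.  b18=0 t=1,i=9
  #...#|.  b17=0 t=0,i=8
  #....|.  b16=0 t=0,i=0
  .####|#  b15=1 t=1,i=3
  .###.|.  b14=0 t=2,i=2
  .##.#|#  b13=1 t=0,i=4
  .##..|.  b12=0 t=0,i=13
  .#.##|.  b11=0 t=0,i=11
  .#.#.|.  b10=0 t=2,i=7
  .#..#|#  b9=1 t=2,i=9
  .#...|#  b8=1 t=0,i=7
  ..###|#  b7=1 t=1,i=2
  ..##.|#  b6=1 t=0,i=3
  ..#.#|#  b5=1 t=0,i=10
  ..#..|.  b4=0 t=1,i=10
  ...##|#  b3=1 t=0,i=2
  ...#.|.  b2=0 t=0,i=9
  ....#|.  b1=0 t=0,i=1
  .....|.  b0=0 t=1,i=13
  bits 01100110000110001010001111101000 = 1712890856

1712890856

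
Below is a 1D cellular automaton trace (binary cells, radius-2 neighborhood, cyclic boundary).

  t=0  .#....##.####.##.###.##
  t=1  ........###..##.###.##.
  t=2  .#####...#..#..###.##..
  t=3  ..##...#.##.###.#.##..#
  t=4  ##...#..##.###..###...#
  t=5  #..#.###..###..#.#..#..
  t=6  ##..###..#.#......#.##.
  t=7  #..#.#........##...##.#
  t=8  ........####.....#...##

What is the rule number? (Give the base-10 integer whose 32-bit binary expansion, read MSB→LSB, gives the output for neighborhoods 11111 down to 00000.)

2297088529

  #####|#  b31=1 t=2,i=3
  ####.|.  b30=0 t=0,i=11
  ###.#|.  b29=0 t=0,i=12
  ###..|.  b28=0 t=1,i=10
  ##.##|#  b27=1 t=0,i=8
  ##.#.|.  b26=0 t=0,i=0
  ##..#|.  b25=0 t=1,i=11
  ##...|.  b24=0 t=1,i=22
  #.###|#  b23=1 t=0,i=9
  #.##.|#  b22=1 t=0,i=14
  #.#.#|#  b21=1 t=3,i=16
  #.#..|.  b20=0 t=0,i=1
  #..##|#  b19=1 t=1,i=12
  #..#.|.  b18=0 t=2,i=11
  #...#|#  b17=1 t=2,i=7
  #....|.  b16=0 t=0,i=3
  .####|#  b15=1 t=0,i=10
  .###.|#  b14=1 t=0,i=18
  .##.#|.  b13=0 t=0,i=7
  .##..|.  b12=0 t=1,i=21
  .#.##|#  b11=1 t=3,i=8
  .#.#.|.  b10=0 t=5,i=16
  .#..#|#  b9=1 t=2,i=10
  .#...|.  b8=0 t=0,i=2
  ..###|.  b7=0 t=1,i=8
  ..##.|.  b6=0 t=0,i=6
  ..#.#|.  b5=0 t=3,i=7
  ..#..|#  b4=1 t=2,i=9
  ...##|.  b3=0 t=0,i=5
  ...#.|.  b2=0 t=2,i=8
  ....#|.  b1=0 t=0,i=4
  .....|#  b0=1 t=1,i=1
  bits 10001000111010101100101000010001 = 2297088529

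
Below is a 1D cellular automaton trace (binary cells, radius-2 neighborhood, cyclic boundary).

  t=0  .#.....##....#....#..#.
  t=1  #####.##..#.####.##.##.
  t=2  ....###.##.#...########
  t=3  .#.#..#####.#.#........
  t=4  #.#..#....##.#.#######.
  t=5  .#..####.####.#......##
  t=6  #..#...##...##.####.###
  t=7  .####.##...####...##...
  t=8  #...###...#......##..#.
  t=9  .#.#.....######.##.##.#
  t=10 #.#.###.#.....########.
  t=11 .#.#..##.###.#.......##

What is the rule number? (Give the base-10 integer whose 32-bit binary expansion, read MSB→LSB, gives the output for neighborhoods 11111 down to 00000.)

776809821

  ##### -> .   bit 31 = 0  t=1,i=2
  ####. -> .   bit 30 = 0  t=1,i=3
  ###.# -> #   bit 29 = 1  t=1,i=4
  ###.. -> .   bit 28 = 0  t=2,i=22
  ##.## -> #   bit 27 = 1  t=1,i=5
  ##.#. -> #   bit 26 = 1  t=2,i=10
  ##..# -> #   bit 25 = 1  t=1,i=8
  ##... -> .   bit 24 = 0  t=0,i=9
  #.### -> .   bit 23 = 0  t=1,i=0
  #.##. -> #   bit 22 = 1  t=1,i=6
  #.#.# -> .   bit 21 = 0  t=3,i=12
  #.#.. -> .   bit 20 = 0  t=2,i=11
  #..## -> #   bit 19 = 1  t=3,i=5
  #..#. -> #   bit 18 = 1  t=0,i=0
  #...# -> .   bit 17 = 0  t=2,i=13
  #.... -> #   bit 16 = 1  t=0,i=3
  .#### -> .   bit 15 = 0  t=1,i=1
  .###. -> .   bit 14 = 0  t=2,i=5
  .##.# -> #   bit 13 = 1  t=1,i=18
  .##.. -> .   bit 12 = 0  t=0,i=8
  .#.## -> #   bit 11 = 1  t=1,i=11
  .#.#. -> #   bit 10 = 1  t=3,i=2
  .#..# -> .   bit 9 = 0  t=0,i=19
  .#... -> #   bit 8 = 1  t=0,i=2
  ..### -> .   bit 7 = 0  t=2,i=4
  ..##. -> #   bit 6 = 1  t=0,i=7
  ..#.# -> .   bit 5 = 0  t=1,i=10
  ..#.. -> #   bit 4 = 1  t=0,i=1
  ...## -> #   bit 3 = 1  t=0,i=6
  ...#. -> #   bit 2 = 1  t=0,i=12
  ....# -> .   bit 1 = 0  t=0,i=5
  ..... -> #   bit 0 = 1  t=0,i=4
  bits 00101110010011010010110101011101 = 776809821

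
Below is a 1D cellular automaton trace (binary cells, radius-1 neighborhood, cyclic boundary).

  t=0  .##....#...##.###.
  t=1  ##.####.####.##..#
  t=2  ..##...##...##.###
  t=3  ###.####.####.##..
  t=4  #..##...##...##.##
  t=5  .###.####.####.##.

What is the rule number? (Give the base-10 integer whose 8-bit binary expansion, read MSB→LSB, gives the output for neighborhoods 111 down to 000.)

  ### -> .   bit 7 = 0  t=0,i=15
  ##. -> .   bit 6 = 0  t=0,i=2
  #.# -> #   bit 5 = 1  t=0,i=13
  #.. -> #   bit 4 = 1  t=0,i=3
  .## -> #   bit 3 = 1  t=0,i=1
  .#. -> .   bit 2 = 0  t=0,i=7
  ..# -> #   bit 1 = 1  t=0,i=0
  ... -> #   bit 0 = 1  t=0,i=4
  bits 00111011 = 59

59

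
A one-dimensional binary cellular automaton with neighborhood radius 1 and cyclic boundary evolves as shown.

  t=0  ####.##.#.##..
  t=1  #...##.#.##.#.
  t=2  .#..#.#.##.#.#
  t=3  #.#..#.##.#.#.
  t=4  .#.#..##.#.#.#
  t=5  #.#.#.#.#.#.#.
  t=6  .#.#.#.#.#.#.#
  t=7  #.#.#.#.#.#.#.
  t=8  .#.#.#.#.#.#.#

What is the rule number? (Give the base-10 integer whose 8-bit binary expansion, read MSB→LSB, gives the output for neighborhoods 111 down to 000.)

56

  ###|.  b7=0 t=0,i=1
  ##.|.  b6=0 t=0,i=3
  #.#|#  b5=1 t=0,i=4
  #..|#  b4=1 t=0,i=12
  .##|#  b3=1 t=0,i=0
  .#.|.  b2=0 t=0,i=8
  ..#|.  b1=0 t=0,i=13
  ...|.  b0=0 t=1,i=2
  bits 00111000 = 56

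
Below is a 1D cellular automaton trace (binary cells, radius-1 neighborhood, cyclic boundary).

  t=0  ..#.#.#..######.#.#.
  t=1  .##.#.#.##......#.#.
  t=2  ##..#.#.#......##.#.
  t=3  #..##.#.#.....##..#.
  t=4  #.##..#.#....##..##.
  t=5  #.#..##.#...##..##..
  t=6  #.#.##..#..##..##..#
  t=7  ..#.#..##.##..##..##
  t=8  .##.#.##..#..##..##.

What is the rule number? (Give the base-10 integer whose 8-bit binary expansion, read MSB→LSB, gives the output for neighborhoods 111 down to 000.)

14

  [7] ### => .  t=0,i=10
  [6] ##. => .  t=0,i=14
  [5] #.# => .  t=0,i=3
  [4] #.. => .  t=0,i=7
  [3] .## => #  t=0,i=9
  [2] .#. => #  t=0,i=2
  [1] ..# => #  t=0,i=1
  [0] ... => .  t=0,i=0
  bits 00001110 = 14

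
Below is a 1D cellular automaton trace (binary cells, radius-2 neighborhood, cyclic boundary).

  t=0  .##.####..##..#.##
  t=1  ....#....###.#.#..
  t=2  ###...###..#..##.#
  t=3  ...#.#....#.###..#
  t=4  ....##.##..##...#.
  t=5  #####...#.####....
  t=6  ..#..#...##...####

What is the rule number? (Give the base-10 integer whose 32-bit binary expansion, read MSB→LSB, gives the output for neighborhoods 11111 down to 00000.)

  ##### -> #   bit 31 = 1  t=5,i=2
  ####. -> .   bit 30 = 0  t=0,i=6
  ###.# -> #   bit 29 = 1  t=1,i=11
  ###.. -> .   bit 28 = 0  t=0,i=7
  ##.## -> .   bit 27 = 0  t=0,i=0
  ##.#. -> .   bit 26 = 0  t=1,i=12
  ##..# -> .   bit 25 = 0  t=0,i=8
  ##... -> #   bit 24 = 1  t=2,i=3
  #.### -> #   bit 23 = 1  t=0,i=4
  #.##. -> .   bit 22 = 0  t=0,i=1
  #.#.# -> .   bit 21 = 0  t=1,i=13
  #.#.. -> #   bit 20 = 1  t=1,i=15
  #..## -> #   bit 19 = 1  t=0,i=9
  #..#. -> #   bit 18 = 1  t=0,i=13
  #...# -> .   bit 17 = 0  t=2,i=4
  #.... -> #   bit 16 = 1  t=1,i=6
  .#### -> .   bit 15 = 0  t=0,i=5
  .###. -> .   bit 14 = 0  t=1,i=10
  .##.# -> .   bit 13 = 0  t=0,i=2
  .##.. -> #   bit 12 = 1  t=0,i=11
  .#.## -> #   bit 11 = 1  t=0,i=15
  .#.#. -> #   bit 10 = 1  t=1,i=14
  .#..# -> #   bit 9 = 1  t=2,i=12
  .#... -> .   bit 8 = 0  t=1,i=5
  ..### -> .   bit 7 = 0  t=1,i=9
  ..##. -> #   bit 6 = 1  t=0,i=10
  ..#.# -> .   bit 5 = 0  t=0,i=14
  ..#.. -> .   bit 4 = 0  t=1,i=4
  ...## -> #   bit 3 = 1  t=1,i=8
  ...#. -> .   bit 2 = 0  t=1,i=3
  ....# -> #   bit 1 = 1  t=1,i=2
  ..... -> #   bit 0 = 1  t=1,i=0
  bits 10100001100111010001111001001011 = 2711428683

2711428683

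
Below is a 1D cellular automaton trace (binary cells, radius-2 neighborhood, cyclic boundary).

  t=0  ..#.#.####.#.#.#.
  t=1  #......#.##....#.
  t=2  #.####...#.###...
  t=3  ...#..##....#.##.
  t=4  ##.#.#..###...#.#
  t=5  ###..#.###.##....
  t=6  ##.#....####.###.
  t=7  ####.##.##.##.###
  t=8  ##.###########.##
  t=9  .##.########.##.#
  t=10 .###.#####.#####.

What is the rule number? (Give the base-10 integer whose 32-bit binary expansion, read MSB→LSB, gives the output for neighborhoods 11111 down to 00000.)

2942034067

  nb #####: next=#  (t=7,i=0, bit31=1)
  nb ####.: next=.  (t=0,i=8, bit30=0)
  nb ###.#: next=#  (t=0,i=9, bit29=1)
  nb ###..: next=.  (t=2,i=5, bit28=0)
  nb ##.##: next=#  (t=5,i=10, bit27=1)
  nb ##.#.: next=#  (t=0,i=10, bit26=1)
  nb ##..#: next=#  (t=5,i=3, bit25=1)
  nb ##...: next=#  (t=1,i=11, bit24=1)
  nb #.###: next=.  (t=0,i=6, bit23=0)
  nb #.##.: next=#  (t=1,i=9, bit22=1)
  nb #.#.#: next=.  (t=0,i=4, bit21=0)
  nb #.#..: next=#  (t=0,i=15, bit20=1)
  nb #..##: next=#  (t=3,i=5, bit19=1)
  nb #..#.: next=.  (t=5,i=4, bit18=0)
  nb #...#: next=#  (t=0,i=0, bit17=1)
  nb #....: next=#  (t=1,i=2, bit16=1)
  nb .####: next=#  (t=0,i=7, bit15=1)
  nb .###.: next=#  (t=2,i=12, bit14=1)
  nb .##.#: next=#  (t=6,i=1, bit13=1)
  nb .##..: next=.  (t=1,i=10, bit12=0)
  nb .#.##: next=.  (t=0,i=5, bit11=0)
  nb .#.#.: next=.  (t=0,i=3, bit10=0)
  nb .#..#: next=.  (t=3,i=4, bit9=0)
  nb .#...: next=.  (t=0,i=16, bit8=0)
  nb ..###: next=#  (t=4,i=8, bit7=1)
  nb ..##.: next=.  (t=3,i=6, bit6=0)
  nb ..#.#: next=.  (t=0,i=2, bit5=0)
  nb ..#..: next=#  (t=3,i=3, bit4=1)
  nb ...##: next=.  (t=5,i=16, bit3=0)
  nb ...#.: next=.  (t=0,i=1, bit2=0)
  nb ....#: next=#  (t=1,i=5, bit1=1)
  nb .....: next=#  (t=1,i=3, bit0=1)
  bits 10101111010110111110000010010011 = 2942034067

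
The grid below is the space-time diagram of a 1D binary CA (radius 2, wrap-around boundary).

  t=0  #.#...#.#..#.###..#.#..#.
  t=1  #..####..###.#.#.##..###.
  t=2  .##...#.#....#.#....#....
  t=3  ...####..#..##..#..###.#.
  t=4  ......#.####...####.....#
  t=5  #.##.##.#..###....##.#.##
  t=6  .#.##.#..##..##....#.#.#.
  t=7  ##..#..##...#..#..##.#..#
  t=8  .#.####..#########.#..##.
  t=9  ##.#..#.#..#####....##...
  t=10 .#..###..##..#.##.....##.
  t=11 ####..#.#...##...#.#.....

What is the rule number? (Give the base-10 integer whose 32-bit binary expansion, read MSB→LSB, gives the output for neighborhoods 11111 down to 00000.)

  [31] ##### => #  t=8,i=11
  [30] ####. => .  t=1,i=5
  [29] ###.# => .  t=1,i=11
  [28] ###.. => #  t=0,i=15
  [27] ##.## => #  t=5,i=1
  [26] ##.#. => .  t=1,i=12
  [25] ##..# => .  t=0,i=16
  [24] ##... => #  t=2,i=3
  [23] #.### => #  t=0,i=13
  [22] #.##. => .  t=1,i=17
  [21] #.#.# => #  t=0,i=0
  [20] #.#.. => .  t=0,i=2
  [19] #..## => #  t=1,i=2
  [18] #..#. => #  t=0,i=10
  [17] #...# => #  t=0,i=4
  [16] #.... => .  t=2,i=10
  [15] .#### => .  t=1,i=4
  [14] .###. => .  t=0,i=14
  [13] .##.# => #  t=5,i=3
  [12] .##.. => .  t=1,i=18
  [11] .#.## => .  t=0,i=12
  [10] .#.#. => .  t=0,i=1
  [9] .#..# => #  t=0,i=9
  [8] .#... => #  t=0,i=3
  [7] ..### => .  t=1,i=3
  [6] ..##. => .  t=2,i=1
  [5] ..#.# => #  t=0,i=6
  [4] ..#.. => #  t=2,i=20
  [3] ...## => .  t=2,i=0
  [2] ...#. => #  t=0,i=5
  [1] ....# => .  t=2,i=11
  [0] ..... => #  t=2,i=23
  bits 10011001101011100010001100110101 = 2578326325

2578326325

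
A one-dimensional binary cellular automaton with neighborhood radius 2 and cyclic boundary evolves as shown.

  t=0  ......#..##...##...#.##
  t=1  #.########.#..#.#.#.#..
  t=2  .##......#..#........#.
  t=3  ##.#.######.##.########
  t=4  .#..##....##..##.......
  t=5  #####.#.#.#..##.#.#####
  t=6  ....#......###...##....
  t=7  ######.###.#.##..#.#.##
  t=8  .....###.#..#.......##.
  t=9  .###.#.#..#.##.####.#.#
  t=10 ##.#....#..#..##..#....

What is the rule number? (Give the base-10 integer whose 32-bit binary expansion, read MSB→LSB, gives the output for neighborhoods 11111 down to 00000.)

965217239

  [31] ##### => .  t=1,i=4
  [30] ####. => .  t=1,i=8
  [29] ###.# => #  t=1,i=9
  [28] ###.. => #  t=6,i=13
  [27] ##.## => #  t=3,i=11
  [26] ##.#. => .  t=1,i=10
  [25] ##..# => .  t=4,i=12
  [24] ##... => #  t=0,i=0
  [23] #.### => #  t=1,i=2
  [22] #.##. => .  t=0,i=21
  [21] #.#.# => .  t=1,i=16
  [20] #.#.. => .  t=1,i=11
  [19] #..## => #  t=0,i=8
  [18] #..#. => .  t=1,i=13
  [17] #...# => .  t=0,i=12
  [16] #.... => .  t=0,i=1
  [15] .#### => .  t=1,i=3
  [14] .###. => .  t=6,i=12
  [13] .##.# => .  t=3,i=13
  [12] .##.. => .  t=0,i=10
  [11] .#.## => #  t=0,i=20
  [10] .#.#. => .  t=1,i=15
  [9] .#..# => #  t=0,i=7
  [8] .#... => #  t=2,i=13
  [7] ..### => #  t=6,i=11
  [6] ..##. => #  t=0,i=9
  [5] ..#.# => .  t=0,i=19
  [4] ..#.. => #  t=0,i=6
  [3] ...## => .  t=0,i=13
  [2] ...#. => #  t=0,i=5
  [1] ....# => #  t=0,i=4
  [0] ..... => #  t=0,i=2
  bits 00111001100010000000101111010111 = 965217239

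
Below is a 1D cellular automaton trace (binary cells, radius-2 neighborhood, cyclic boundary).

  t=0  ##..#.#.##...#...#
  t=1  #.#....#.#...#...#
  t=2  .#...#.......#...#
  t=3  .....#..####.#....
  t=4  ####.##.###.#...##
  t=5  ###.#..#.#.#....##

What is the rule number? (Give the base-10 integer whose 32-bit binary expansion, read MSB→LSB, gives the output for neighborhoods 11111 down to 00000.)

  #####|#  b31=1 t=4,i=0
  ####.|#  b30=1 t=3,i=10
  ###.#|.  b29=0 t=3,i=11
  ###..|.  b28=0 t=0,i=1
  ##.##|#  b27=1 t=4,i=4
  ##.#.|#  b26=1 t=1,i=1
  ##..#|#  b25=1 t=0,i=2
  ##...|.  b24=0 t=0,i=10
  #.###|.  b23=0 t=4,i=8
  #.##.|.  b22=0 t=0,i=8
  #.#.#|.  b21=0 t=0,i=6
  #.#..|.  b20=0 t=1,i=2
  #..##|.  b19=0 t=3,i=7
  #..#.|.  b18=0 t=0,i=3
  #...#|.  b17=0 t=0,i=11
  #....|.  b16=0 t=1,i=4
  .####|#  b15=1 t=3,i=9
  .###.|#  b14=1 t=0,i=0
  .##.#|.  b13=0 t=1,i=0
  .##..|#  b12=1 t=0,i=9
  .#.##|#  b11=1 t=0,i=7
  .#.#.|.  b10=0 t=0,i=5
  .#..#|#  b9=1 t=3,i=6
  .#...|.  b8=0 t=0,i=14
  ..###|#  b7=1 t=0,i=17
  ..##.|#  b6=1 t=1,i=17
  ..#.#|.  b5=0 t=0,i=4
  ..#..|#  b4=1 t=0,i=13
  ...##|.  b3=0 t=0,i=16
  ...#.|.  b2=0 t=0,i=12
  ....#|#  b1=1 t=1,i=5
  .....|#  b0=1 t=2,i=8
  bits 11001110000000001101101011010011 = 3456162515

3456162515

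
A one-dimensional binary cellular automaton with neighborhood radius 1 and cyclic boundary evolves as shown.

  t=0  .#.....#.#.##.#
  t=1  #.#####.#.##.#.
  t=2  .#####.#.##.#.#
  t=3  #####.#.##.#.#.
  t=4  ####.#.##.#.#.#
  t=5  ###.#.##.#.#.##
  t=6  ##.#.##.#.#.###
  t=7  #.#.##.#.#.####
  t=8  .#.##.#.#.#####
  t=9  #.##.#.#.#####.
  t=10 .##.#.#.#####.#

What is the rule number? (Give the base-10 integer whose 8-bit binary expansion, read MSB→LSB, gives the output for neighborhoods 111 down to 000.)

  [7] ### => #  t=1,i=3
  [6] ##. => .  t=0,i=12
  [5] #.# => #  t=0,i=0
  [4] #.. => #  t=0,i=2
  [3] .## => #  t=0,i=11
  [2] .#. => .  t=0,i=1
  [1] ..# => #  t=0,i=6
  [0] ... => #  t=0,i=3
  bits 10111011 = 187

187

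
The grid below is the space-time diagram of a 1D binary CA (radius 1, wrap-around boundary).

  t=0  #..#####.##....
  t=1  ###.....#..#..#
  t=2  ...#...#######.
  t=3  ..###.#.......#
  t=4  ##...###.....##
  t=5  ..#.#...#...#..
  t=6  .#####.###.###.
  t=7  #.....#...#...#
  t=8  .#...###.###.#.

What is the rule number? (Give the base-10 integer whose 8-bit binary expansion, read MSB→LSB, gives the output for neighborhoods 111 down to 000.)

54

  ###|.  b7=0 t=0,i=4
  ##.|.  b6=0 t=0,i=7
  #.#|#  b5=1 t=0,i=8
  #..|#  b4=1 t=0,i=1
  .##|.  b3=0 t=0,i=3
  .#.|#  b2=1 t=0,i=0
  ..#|#  b1=1 t=0,i=2
  ...|.  b0=0 t=0,i=12
  bits 00110110 = 54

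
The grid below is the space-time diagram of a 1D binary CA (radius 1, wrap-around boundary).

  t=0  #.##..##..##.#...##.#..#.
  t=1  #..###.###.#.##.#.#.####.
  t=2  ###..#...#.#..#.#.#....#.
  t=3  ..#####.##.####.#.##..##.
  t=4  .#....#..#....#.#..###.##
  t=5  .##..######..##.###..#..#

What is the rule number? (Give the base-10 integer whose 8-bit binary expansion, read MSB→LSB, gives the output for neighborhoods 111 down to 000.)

86

  nb ###: next=.  (t=1,i=4, bit7=0)
  nb ##.: next=#  (t=0,i=3, bit6=1)
  nb #.#: next=.  (t=0,i=1, bit5=0)
  nb #..: next=#  (t=0,i=4, bit4=1)
  nb .##: next=.  (t=0,i=2, bit3=0)
  nb .#.: next=#  (t=0,i=0, bit2=1)
  nb ..#: next=#  (t=0,i=5, bit1=1)
  nb ...: next=.  (t=0,i=15, bit0=0)
  bits 01010110 = 86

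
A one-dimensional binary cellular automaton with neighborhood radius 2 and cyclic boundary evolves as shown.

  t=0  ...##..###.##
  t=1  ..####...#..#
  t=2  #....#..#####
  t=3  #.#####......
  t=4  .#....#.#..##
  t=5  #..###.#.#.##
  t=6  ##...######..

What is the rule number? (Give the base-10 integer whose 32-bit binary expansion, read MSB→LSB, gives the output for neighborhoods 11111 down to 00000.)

908410462

  nb #####: next=.  (t=2,i=10, bit31=0)
  nb ####.: next=.  (t=1,i=4, bit30=0)
  nb ###.#: next=#  (t=0,i=9, bit29=1)
  nb ###..: next=#  (t=1,i=5, bit28=1)
  nb ##.##: next=.  (t=0,i=10, bit27=0)
  nb ##.#.: next=#  (t=4,i=0, bit26=1)
  nb ##..#: next=#  (t=0,i=5, bit25=1)
  nb ##...: next=.  (t=0,i=0, bit24=0)
  nb #.###: next=.  (t=3,i=2, bit23=0)
  nb #.##.: next=.  (t=0,i=11, bit22=0)
  nb #.#.#: next=#  (t=5,i=7, bit21=1)
  nb #.#..: next=.  (t=4,i=1, bit20=0)
  nb #..##: next=.  (t=0,i=6, bit19=0)
  nb #..#.: next=#  (t=1,i=11, bit18=1)
  nb #...#: next=.  (t=0,i=1, bit17=0)
  nb #....: next=#  (t=2,i=2, bit16=1)
  nb .####: next=.  (t=1,i=3, bit15=0)
  nb .###.: next=.  (t=0,i=8, bit14=0)
  nb .##.#: next=#  (t=4,i=12, bit13=1)
  nb .##..: next=#  (t=0,i=4, bit12=1)
  nb .#.##: next=#  (t=3,i=1, bit11=1)
  nb .#.#.: next=#  (t=4,i=7, bit10=1)
  nb .#..#: next=#  (t=1,i=0, bit9=1)
  nb .#...: next=.  (t=4,i=2, bit8=0)
  nb ..###: next=.  (t=0,i=7, bit7=0)
  nb ..##.: next=#  (t=0,i=3, bit6=1)
  nb ..#.#: next=.  (t=3,i=0, bit5=0)
  nb ..#..: next=#  (t=1,i=9, bit4=1)
  nb ...##: next=#  (t=0,i=2, bit3=1)
  nb ...#.: next=#  (t=1,i=8, bit2=1)
  nb ....#: next=#  (t=2,i=3, bit1=1)
  nb .....: next=.  (t=3,i=9, bit0=0)
  bits 00110110001001010011111001011110 = 908410462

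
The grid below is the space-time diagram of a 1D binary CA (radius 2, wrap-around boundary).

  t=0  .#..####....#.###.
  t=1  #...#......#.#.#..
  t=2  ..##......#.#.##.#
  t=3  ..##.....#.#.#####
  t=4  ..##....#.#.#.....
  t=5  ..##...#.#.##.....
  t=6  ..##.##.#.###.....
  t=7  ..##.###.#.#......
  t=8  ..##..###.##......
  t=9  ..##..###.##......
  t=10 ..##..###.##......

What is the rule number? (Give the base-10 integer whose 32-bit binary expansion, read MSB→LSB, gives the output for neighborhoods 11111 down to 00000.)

  [31] ##### => .  t=3,i=15
  [30] ####. => .  t=0,i=6
  [29] ###.# => #  t=7,i=7
  [28] ###.. => .  t=0,i=7
  [27] ##.## => .  t=6,i=4
  [26] ##.#. => #  t=2,i=16
  [25] ##..# => .  t=0,i=17
  [24] ##... => .  t=0,i=8
  [23] #.### => .  t=0,i=14
  [22] #.##. => #  t=2,i=14
  [21] #.#.# => .  t=1,i=13
  [20] #.#.. => #  t=1,i=15
  [19] #..## => .  t=0,i=3
  [18] #..#. => #  t=0,i=0
  [17] #...# => #  t=1,i=2
  [16] #.... => .  t=0,i=9
  [15] .#### => .  t=0,i=5
  [14] .###. => #  t=0,i=15
  [13] .##.# => #  t=2,i=15
  [12] .##.. => #  t=2,i=3
  [11] .#.## => #  t=0,i=13
  [10] .#.#. => #  t=1,i=12
  [9] .#..# => .  t=0,i=2
  [8] .#... => .  t=1,i=1
  [7] ..### => #  t=0,i=4
  [6] ..##. => #  t=2,i=2
  [5] ..#.# => .  t=0,i=12
  [4] ..#.. => .  t=0,i=1
  [3] ...## => .  t=4,i=1
  [2] ...#. => #  t=0,i=11
  [1] ....# => .  t=0,i=10
  [0] ..... => .  t=1,i=7
  bits 00100100010101100111110011000100 = 609647812

609647812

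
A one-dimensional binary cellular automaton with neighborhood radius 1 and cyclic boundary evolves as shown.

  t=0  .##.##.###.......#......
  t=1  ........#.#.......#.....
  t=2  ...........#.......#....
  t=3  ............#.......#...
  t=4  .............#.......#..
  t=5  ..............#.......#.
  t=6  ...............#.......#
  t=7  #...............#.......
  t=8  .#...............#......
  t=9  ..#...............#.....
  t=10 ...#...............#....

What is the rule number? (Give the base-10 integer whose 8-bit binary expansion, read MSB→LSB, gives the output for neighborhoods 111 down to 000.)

  ### -> #   bit 7 = 1  t=0,i=8
  ##. -> .   bit 6 = 0  t=0,i=2
  #.# -> .   bit 5 = 0  t=0,i=3
  #.. -> #   bit 4 = 1  t=0,i=10
  .## -> .   bit 3 = 0  t=0,i=1
  .#. -> .   bit 2 = 0  t=0,i=17
  ..# -> .   bit 1 = 0  t=0,i=0
  ... -> .   bit 0 = 0  t=0,i=11
  bits 10010000 = 144

144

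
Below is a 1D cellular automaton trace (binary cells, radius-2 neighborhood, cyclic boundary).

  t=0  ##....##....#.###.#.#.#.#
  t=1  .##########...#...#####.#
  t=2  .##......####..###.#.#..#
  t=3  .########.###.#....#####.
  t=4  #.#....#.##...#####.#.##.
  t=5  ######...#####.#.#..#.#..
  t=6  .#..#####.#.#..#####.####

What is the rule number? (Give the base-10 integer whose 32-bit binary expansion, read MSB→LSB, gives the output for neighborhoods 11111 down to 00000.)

1509922635

  ##### -> .   bit 31 = 0  t=1,i=3
  ####. -> #   bit 30 = 1  t=1,i=9
  ###.# -> .   bit 29 = 0  t=0,i=16
  ###.. -> #   bit 28 = 1  t=0,i=1
  ##.## -> #   bit 27 = 1  t=3,i=9
  ##.#. -> .   bit 26 = 0  t=0,i=17
  ##..# -> .   bit 25 = 0  t=2,i=13
  ##... -> #   bit 24 = 1  t=0,i=2
  #.### -> #   bit 23 = 1  t=0,i=14
  #.##. -> #   bit 22 = 1  t=2,i=1
  #.#.# -> #   bit 21 = 1  t=0,i=18
  #.#.. -> #   bit 20 = 1  t=2,i=21
  #..## -> #   bit 19 = 1  t=2,i=14
  #..#. -> #   bit 18 = 1  t=2,i=23
  #...# -> #   bit 17 = 1  t=1,i=12
  #.... -> #   bit 16 = 1  t=0,i=3
  .#### -> #   bit 15 = 1  t=1,i=2
  .###. -> .   bit 14 = 0  t=0,i=0
  .##.# -> .   bit 13 = 0  t=4,i=23
  .##.. -> #   bit 12 = 1  t=0,i=7
  .#.## -> .   bit 11 = 0  t=0,i=13
  .#.#. -> #   bit 10 = 1  t=0,i=19
  .#..# -> #   bit 9 = 1  t=2,i=22
  .#... -> #   bit 8 = 1  t=1,i=15
  ..### -> .   bit 7 = 0  t=1,i=18
  ..##. -> #   bit 6 = 1  t=0,i=6
  ..#.# -> .   bit 5 = 0  t=0,i=12
  ..#.. -> .   bit 4 = 0  t=1,i=14
  ...## -> #   bit 3 = 1  t=0,i=5
  ...#. -> .   bit 2 = 0  t=0,i=11
  ....# -> #   bit 1 = 1  t=0,i=4
  ..... -> #   bit 0 = 1  t=2,i=5
  bits 01011001111111111001011101001011 = 1509922635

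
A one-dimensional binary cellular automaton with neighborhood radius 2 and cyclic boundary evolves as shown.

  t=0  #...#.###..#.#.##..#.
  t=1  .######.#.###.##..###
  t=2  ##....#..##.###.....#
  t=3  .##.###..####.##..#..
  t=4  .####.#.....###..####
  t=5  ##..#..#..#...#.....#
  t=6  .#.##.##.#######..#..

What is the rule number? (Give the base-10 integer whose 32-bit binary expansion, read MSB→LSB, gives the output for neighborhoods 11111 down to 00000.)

969289078

  [31] ##### => .  t=1,i=3
  [30] ####. => .  t=1,i=5
  [29] ###.# => #  t=1,i=6
  [28] ###.. => #  t=0,i=8
  [27] ##.## => #  t=1,i=0
  [26] ##.#. => .  t=1,i=7
  [25] ##..# => .  t=0,i=9
  [24] ##... => #  t=2,i=2
  [23] #.### => #  t=0,i=6
  [22] #.##. => #  t=0,i=15
  [21] #.#.# => .  t=0,i=13
  [20] #.#.. => .  t=0,i=0
  [19] #..## => .  t=1,i=17
  [18] #..#. => #  t=0,i=10
  [17] #...# => #  t=0,i=2
  [16] #.... => .  t=2,i=3
  [15] .#### => .  t=1,i=2
  [14] .###. => .  t=0,i=7
  [13] .##.# => #  t=2,i=10
  [12] .##.. => .  t=0,i=16
  [11] .#.## => #  t=0,i=5
  [10] .#.#. => #  t=0,i=12
  [9] .#..# => .  t=2,i=7
  [8] .#... => #  t=0,i=1
  [7] ..### => .  t=1,i=18
  [6] ..##. => #  t=2,i=9
  [5] ..#.# => #  t=0,i=4
  [4] ..#.. => #  t=2,i=6
  [3] ...## => .  t=2,i=19
  [2] ...#. => #  t=0,i=3
  [1] ....# => #  t=2,i=4
  [0] ..... => .  t=2,i=17
  bits 00111001110001100010110101110110 = 969289078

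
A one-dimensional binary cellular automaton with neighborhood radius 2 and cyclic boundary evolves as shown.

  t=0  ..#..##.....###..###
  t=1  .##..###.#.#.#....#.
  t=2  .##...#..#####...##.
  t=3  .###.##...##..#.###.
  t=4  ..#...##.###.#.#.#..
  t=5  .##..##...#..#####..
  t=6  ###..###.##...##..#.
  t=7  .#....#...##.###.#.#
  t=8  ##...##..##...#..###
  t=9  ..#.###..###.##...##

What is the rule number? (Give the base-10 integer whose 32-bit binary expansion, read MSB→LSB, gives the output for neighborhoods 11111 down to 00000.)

2167725149

  [31] ##### => #  t=2,i=11
  [30] ####. => .  t=2,i=12
  [29] ###.# => .  t=1,i=7
  [28] ###.. => .  t=0,i=14
  [27] ##.## => .  t=3,i=4
  [26] ##.#. => .  t=1,i=8
  [25] ##..# => .  t=0,i=0
  [24] ##... => #  t=0,i=7
  [23] #.### => .  t=3,i=16
  [22] #.##. => .  t=3,i=5
  [21] #.#.# => #  t=1,i=9
  [20] #.#.. => #  t=1,i=13
  [19] #..## => .  t=0,i=4
  [18] #..#. => #  t=0,i=1
  [17] #...# => .  t=2,i=4
  [16] #.... => .  t=0,i=8
  [15] .#### => #  t=2,i=10
  [14] .###. => #  t=0,i=13
  [13] .##.# => .  t=4,i=7
  [12] .##.. => #  t=0,i=6
  [11] .#.## => #  t=3,i=15
  [10] .#.#. => #  t=1,i=10
  [9] .#..# => .  t=0,i=3
  [8] .#... => .  t=1,i=14
  [7] ..### => .  t=0,i=12
  [6] ..##. => #  t=0,i=5
  [5] ..#.# => .  t=3,i=14
  [4] ..#.. => #  t=0,i=2
  [3] ...## => #  t=0,i=11
  [2] ...#. => #  t=1,i=17
  [1] ....# => .  t=0,i=10
  [0] ..... => #  t=0,i=9
  bits 10000001001101001101110001011101 = 2167725149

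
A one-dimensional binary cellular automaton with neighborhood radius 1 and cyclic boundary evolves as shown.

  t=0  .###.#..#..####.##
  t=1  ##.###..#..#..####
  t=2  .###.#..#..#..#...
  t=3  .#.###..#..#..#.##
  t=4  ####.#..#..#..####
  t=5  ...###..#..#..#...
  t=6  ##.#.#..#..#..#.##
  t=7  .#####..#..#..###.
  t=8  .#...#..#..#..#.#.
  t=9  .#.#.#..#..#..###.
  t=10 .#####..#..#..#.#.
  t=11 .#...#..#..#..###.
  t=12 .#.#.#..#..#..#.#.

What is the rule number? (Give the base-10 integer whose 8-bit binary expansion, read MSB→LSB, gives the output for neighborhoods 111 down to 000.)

109

  ###|.  b7=0 t=0,i=2
  ##.|#  b6=1 t=0,i=3
  #.#|#  b5=1 t=0,i=0
  #..|.  b4=0 t=0,i=6
  .##|#  b3=1 t=0,i=1
  .#.|#  b2=1 t=0,i=5
  ..#|.  b1=0 t=0,i=7
  ...|#  b0=1 t=2,i=16
  bits 01101101 = 109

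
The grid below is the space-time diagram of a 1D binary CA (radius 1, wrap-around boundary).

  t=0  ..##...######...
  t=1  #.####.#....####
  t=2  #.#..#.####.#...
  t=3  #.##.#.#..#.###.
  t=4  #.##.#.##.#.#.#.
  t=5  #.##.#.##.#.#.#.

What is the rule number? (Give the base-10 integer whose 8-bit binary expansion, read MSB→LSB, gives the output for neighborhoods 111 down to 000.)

93

  ###|.  b7=0 t=0,i=8
  ##.|#  b6=1 t=0,i=3
  #.#|.  b5=0 t=1,i=1
  #..|#  b4=1 t=0,i=4
  .##|#  b3=1 t=0,i=2
  .#.|#  b2=1 t=1,i=7
  ..#|.  b1=0 t=0,i=1
  ...|#  b0=1 t=0,i=0
  bits 01011101 = 93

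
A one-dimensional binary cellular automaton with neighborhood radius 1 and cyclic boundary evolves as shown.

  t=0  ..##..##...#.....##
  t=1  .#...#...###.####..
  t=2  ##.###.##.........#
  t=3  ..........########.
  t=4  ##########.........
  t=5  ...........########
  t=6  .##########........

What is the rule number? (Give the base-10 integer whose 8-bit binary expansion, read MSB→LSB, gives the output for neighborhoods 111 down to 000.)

  nb ###: next=.  (t=1,i=10, bit7=0)
  nb ##.: next=.  (t=0,i=3, bit6=0)
  nb #.#: next=.  (t=1,i=12, bit5=0)
  nb #..: next=.  (t=0,i=0, bit4=0)
  nb .##: next=.  (t=0,i=2, bit3=0)
  nb .#.: next=#  (t=0,i=11, bit2=1)
  nb ..#: next=#  (t=0,i=1, bit1=1)
  nb ...: next=#  (t=0,i=9, bit0=1)
  bits 00000111 = 7

7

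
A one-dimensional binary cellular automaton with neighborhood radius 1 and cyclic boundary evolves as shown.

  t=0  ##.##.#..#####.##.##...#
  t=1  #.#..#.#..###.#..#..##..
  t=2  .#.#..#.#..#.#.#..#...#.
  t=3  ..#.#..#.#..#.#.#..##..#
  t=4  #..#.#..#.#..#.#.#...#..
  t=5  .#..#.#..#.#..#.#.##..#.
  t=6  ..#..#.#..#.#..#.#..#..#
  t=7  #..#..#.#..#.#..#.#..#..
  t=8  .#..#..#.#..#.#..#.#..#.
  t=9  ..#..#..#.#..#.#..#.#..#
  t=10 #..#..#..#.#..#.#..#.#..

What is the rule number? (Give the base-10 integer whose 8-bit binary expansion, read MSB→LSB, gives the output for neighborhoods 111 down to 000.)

  nb ###: next=#  (t=0,i=0, bit7=1)
  nb ##.: next=.  (t=0,i=1, bit6=0)
  nb #.#: next=#  (t=0,i=2, bit5=1)
  nb #..: next=#  (t=0,i=7, bit4=1)
  nb .##: next=.  (t=0,i=3, bit3=0)
  nb .#.: next=.  (t=0,i=6, bit2=0)
  nb ..#: next=.  (t=0,i=8, bit1=0)
  nb ...: next=#  (t=0,i=21, bit0=1)
  bits 10110001 = 177

177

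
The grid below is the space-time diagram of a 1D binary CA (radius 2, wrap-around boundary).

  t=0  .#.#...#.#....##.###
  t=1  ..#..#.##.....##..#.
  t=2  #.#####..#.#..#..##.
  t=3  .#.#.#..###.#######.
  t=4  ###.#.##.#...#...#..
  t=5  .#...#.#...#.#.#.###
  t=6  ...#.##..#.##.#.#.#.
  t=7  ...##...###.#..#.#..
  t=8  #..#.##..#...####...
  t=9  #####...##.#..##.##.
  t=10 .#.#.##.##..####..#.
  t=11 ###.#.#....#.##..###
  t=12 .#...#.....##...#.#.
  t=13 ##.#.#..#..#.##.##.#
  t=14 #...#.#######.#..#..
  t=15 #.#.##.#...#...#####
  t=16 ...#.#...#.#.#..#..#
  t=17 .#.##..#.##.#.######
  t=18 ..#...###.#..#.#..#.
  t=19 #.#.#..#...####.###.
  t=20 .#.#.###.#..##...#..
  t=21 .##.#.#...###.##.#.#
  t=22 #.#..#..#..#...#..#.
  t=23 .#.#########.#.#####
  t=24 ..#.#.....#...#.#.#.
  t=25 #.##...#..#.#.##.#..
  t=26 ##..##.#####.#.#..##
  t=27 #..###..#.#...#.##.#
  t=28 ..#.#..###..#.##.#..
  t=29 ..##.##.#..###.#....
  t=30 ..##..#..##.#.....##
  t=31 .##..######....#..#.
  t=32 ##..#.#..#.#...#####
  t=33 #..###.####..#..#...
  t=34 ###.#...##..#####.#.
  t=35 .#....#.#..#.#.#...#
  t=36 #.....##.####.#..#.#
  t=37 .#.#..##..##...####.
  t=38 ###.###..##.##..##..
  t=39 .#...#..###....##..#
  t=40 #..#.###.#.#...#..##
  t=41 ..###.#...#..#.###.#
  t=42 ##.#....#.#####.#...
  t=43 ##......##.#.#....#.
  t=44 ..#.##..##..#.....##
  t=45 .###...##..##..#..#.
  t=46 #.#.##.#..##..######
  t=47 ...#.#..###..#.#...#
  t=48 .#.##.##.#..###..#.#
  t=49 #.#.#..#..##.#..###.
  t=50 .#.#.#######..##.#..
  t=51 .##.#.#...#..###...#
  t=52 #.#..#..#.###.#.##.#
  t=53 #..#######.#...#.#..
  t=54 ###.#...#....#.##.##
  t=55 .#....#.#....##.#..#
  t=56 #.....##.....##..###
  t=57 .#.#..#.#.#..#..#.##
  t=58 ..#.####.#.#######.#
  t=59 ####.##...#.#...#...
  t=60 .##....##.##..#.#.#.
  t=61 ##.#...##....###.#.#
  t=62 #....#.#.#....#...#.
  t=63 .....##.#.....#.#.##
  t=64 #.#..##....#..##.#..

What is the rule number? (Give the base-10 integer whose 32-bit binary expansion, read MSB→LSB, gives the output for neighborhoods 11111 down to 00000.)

  nb #####: next=.  (t=2,i=4, bit31=0)
  nb ####.: next=#  (t=2,i=5, bit30=1)
  nb ###.#: next=.  (t=0,i=19, bit29=0)
  nb ###..: next=.  (t=2,i=6, bit28=0)
  nb ##.##: next=.  (t=0,i=16, bit27=0)
  nb ##.#.: next=.  (t=0,i=0, bit26=0)
  nb ##..#: next=.  (t=1,i=16, bit25=0)
  nb ##...: next=#  (t=1,i=9, bit24=1)
  nb #.###: next=.  (t=0,i=17, bit23=0)
  nb #.##.: next=.  (t=1,i=7, bit22=0)
  nb #.#.#: next=.  (t=0,i=1, bit21=0)
  nb #.#..: next=.  (t=0,i=3, bit20=0)
  nb #..##: next=#  (t=2,i=16, bit19=1)
  nb #..#.: next=#  (t=1,i=4, bit18=1)
  nb #...#: next=#  (t=0,i=5, bit17=1)
  nb #....: next=.  (t=0,i=11, bit16=0)
  nb .####: next=#  (t=2,i=3, bit15=1)
  nb .###.: next=#  (t=0,i=18, bit14=1)
  nb .##.#: next=#  (t=0,i=15, bit13=1)
  nb .##..: next=.  (t=1,i=8, bit12=0)
  nb .#.##: next=#  (t=1,i=6, bit11=1)
  nb .#.#.: next=#  (t=0,i=2, bit10=1)
  nb .#..#: next=#  (t=1,i=3, bit9=1)
  nb .#...: next=.  (t=0,i=4, bit8=0)
  nb ..###: next=.  (t=3,i=8, bit7=0)
  nb ..##.: next=#  (t=0,i=14, bit6=1)
  nb ..#.#: next=#  (t=0,i=7, bit5=1)
  nb ..#..: next=#  (t=1,i=2, bit4=1)
  nb ...##: next=.  (t=0,i=13, bit3=0)
  nb ...#.: next=.  (t=0,i=6, bit2=0)
  nb ....#: next=.  (t=0,i=12, bit1=0)
  nb .....: next=#  (t=1,i=11, bit0=1)
  bits 01000001000011101110111001110001 = 1091497585

1091497585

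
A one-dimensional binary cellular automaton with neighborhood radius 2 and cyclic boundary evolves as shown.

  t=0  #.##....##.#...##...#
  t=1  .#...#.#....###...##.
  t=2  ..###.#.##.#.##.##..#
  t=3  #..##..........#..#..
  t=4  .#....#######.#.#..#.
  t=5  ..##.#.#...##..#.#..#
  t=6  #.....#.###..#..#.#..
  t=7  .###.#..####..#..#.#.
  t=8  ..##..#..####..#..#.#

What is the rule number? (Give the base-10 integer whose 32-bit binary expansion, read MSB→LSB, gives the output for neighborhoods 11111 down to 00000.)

2055456525

  #####|.  b31=0 t=4,i=8
  ####.|#  b30=1 t=4,i=11
  ###.#|#  b29=1 t=2,i=4
  ###..|#  b28=1 t=1,i=14
  ##.##|#  b27=1 t=0,i=1
  ##.#.|.  b26=0 t=0,i=10
  ##..#|#  b25=1 t=1,i=20
  ##...|.  b24=0 t=0,i=4
  #.###|#  b23=1 t=6,i=8
  #.##.|.  b22=0 t=0,i=2
  #.#.#|.  b21=0 t=2,i=6
  #.#..|.  b20=0 t=0,i=11
  #..##|.  b19=0 t=2,i=1
  #..#.|.  b18=0 t=1,i=0
  #...#|#  b17=1 t=0,i=13
  #....|#  b16=1 t=0,i=5
  .####|#  b15=1 t=4,i=7
  .###.|#  b14=1 t=1,i=13
  .##.#|.  b13=0 t=0,i=0
  .##..|.  b12=0 t=0,i=3
  .#.##|.  b11=0 t=2,i=7
  .#.#.|#  b10=1 t=1,i=6
  .#..#|#  b9=1 t=2,i=0
  .#...|#  b8=1 t=0,i=12
  ..###|.  b7=0 t=1,i=12
  ..##.|.  b6=0 t=0,i=8
  ..#.#|.  b5=0 t=1,i=5
  ..#..|.  b4=0 t=1,i=1
  ...##|#  b3=1 t=0,i=7
  ...#.|#  b2=1 t=1,i=4
  ....#|.  b1=0 t=0,i=6
  .....|#  b0=1 t=3,i=7
  bits 01111010100000111100011100001101 = 2055456525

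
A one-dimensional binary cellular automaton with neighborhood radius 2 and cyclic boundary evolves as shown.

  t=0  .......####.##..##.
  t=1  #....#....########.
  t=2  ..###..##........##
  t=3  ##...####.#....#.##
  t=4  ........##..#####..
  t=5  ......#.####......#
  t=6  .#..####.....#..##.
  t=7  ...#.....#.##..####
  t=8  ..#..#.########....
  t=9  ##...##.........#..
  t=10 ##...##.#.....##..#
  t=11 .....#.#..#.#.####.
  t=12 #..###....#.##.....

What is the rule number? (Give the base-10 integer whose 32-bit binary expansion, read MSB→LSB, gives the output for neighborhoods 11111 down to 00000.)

778639462

  #####|.  b31=0 t=1,i=12
  ####.|.  b30=0 t=0,i=9
  ###.#|#  b29=1 t=0,i=10
  ###..|.  b28=0 t=2,i=4
  ##.##|#  b27=1 t=0,i=11
  ##.#.|#  b26=1 t=1,i=18
  ##..#|#  b25=1 t=0,i=14
  ##...|.  b24=0 t=0,i=18
  #.###|.  b23=0 t=3,i=17
  #.##.|#  b22=1 t=0,i=12
  #.#.#|#  b21=1 t=11,i=12
  #.#..|.  b20=0 t=1,i=0
  #..##|#  b19=1 t=0,i=15
  #..#.|.  b18=0 t=6,i=0
  #...#|.  b17=0 t=3,i=3
  #....|#  b16=1 t=0,i=0
  .####|.  b15=0 t=0,i=8
  .###.|.  b14=0 t=2,i=3
  .##.#|.  b13=0 t=10,i=6
  .##..|#  b12=1 t=0,i=13
  .#.##|#  b11=1 t=3,i=16
  .#.#.|.  b10=0 t=11,i=6
  .#..#|.  b9=0 t=6,i=2
  .#...|.  b8=0 t=1,i=1
  ..###|.  b7=0 t=0,i=7
  ..##.|#  b6=1 t=0,i=16
  ..#.#|#  b5=1 t=3,i=15
  ..#..|.  b4=0 t=1,i=5
  ...##|.  b3=0 t=0,i=6
  ...#.|#  b2=1 t=1,i=4
  ....#|#  b1=1 t=0,i=5
  .....|.  b0=0 t=0,i=1
  bits 00101110011010010001100001100110 = 778639462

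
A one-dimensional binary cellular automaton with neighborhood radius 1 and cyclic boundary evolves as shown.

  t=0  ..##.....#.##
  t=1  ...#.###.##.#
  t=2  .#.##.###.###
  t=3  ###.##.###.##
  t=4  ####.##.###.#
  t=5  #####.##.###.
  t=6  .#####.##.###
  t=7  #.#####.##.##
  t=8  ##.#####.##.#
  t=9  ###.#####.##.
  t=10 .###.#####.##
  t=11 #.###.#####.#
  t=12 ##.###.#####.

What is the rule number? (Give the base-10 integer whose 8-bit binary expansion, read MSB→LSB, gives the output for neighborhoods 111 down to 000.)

  ###|#  b7=1 t=1,i=6
  ##.|#  b6=1 t=0,i=3
  #.#|#  b5=1 t=0,i=10
  #..|.  b4=0 t=0,i=0
  .##|.  b3=0 t=0,i=2
  .#.|#  b2=1 t=0,i=9
  ..#|.  b1=0 t=0,i=1
  ...|#  b0=1 t=0,i=5
  bits 11100101 = 229

229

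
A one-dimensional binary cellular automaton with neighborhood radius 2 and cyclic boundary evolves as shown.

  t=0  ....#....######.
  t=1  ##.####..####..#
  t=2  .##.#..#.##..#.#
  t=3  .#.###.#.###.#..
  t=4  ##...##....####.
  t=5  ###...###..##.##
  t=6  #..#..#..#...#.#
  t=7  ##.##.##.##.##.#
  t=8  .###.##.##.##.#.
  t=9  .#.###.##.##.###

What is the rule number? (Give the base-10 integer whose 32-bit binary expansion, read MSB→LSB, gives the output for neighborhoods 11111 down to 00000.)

2941359029

  ##### -> #   bit 31 = 1  t=0,i=11
  ####. -> .   bit 30 = 0  t=0,i=13
  ###.# -> #   bit 29 = 1  t=1,i=1
  ###.. -> .   bit 28 = 0  t=0,i=14
  ##.## -> #   bit 27 = 1  t=1,i=2
  ##.#. -> #   bit 26 = 1  t=2,i=3
  ##..# -> #   bit 25 = 1  t=1,i=7
  ##... -> #   bit 24 = 1  t=0,i=15
  #.### -> .   bit 23 = 0  t=1,i=3
  #.##. -> #   bit 22 = 1  t=2,i=1
  #.#.# -> .   bit 21 = 0  t=2,i=15
  #.#.. -> #   bit 20 = 1  t=2,i=4
  #..## -> .   bit 19 = 0  t=1,i=8
  #..#. -> .   bit 18 = 0  t=2,i=6
  #...# -> .   bit 17 = 0  t=3,i=15
  #.... -> #   bit 16 = 1  t=0,i=0
  .#### -> #   bit 15 = 1  t=0,i=10
  .###. -> .   bit 14 = 0  t=1,i=0
  .##.# -> .   bit 13 = 0  t=2,i=2
  .##.. -> #   bit 12 = 1  t=2,i=10
  .#.## -> .   bit 11 = 0  t=2,i=0
  .#.#. -> .   bit 10 = 0  t=2,i=14
  .#..# -> #   bit 9 = 1  t=2,i=5
  .#... -> #   bit 8 = 1  t=0,i=5
  ..### -> #   bit 7 = 1  t=0,i=9
  ..##. -> .   bit 6 = 0  t=4,i=5
  ..#.# -> #   bit 5 = 1  t=2,i=7
  ..#.. -> #   bit 4 = 1  t=0,i=4
  ...## -> .   bit 3 = 0  t=0,i=8
  ...#. -> #   bit 2 = 1  t=0,i=3
  ....# -> .   bit 1 = 0  t=0,i=2
  ..... -> #   bit 0 = 1  t=0,i=1
  bits 10101111010100011001001110110101 = 2941359029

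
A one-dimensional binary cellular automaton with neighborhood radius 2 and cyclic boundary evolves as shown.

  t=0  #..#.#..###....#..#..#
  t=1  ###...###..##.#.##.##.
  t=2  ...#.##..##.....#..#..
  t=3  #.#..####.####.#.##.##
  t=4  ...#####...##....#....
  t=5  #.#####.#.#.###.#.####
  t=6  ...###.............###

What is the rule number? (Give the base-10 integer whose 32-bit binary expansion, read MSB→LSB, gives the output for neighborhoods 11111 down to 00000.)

  nb #####: next=#  (t=4,i=5, bit31=1)
  nb ####.: next=#  (t=3,i=7, bit30=1)
  nb ###.#: next=.  (t=3,i=0, bit29=0)
  nb ###..: next=.  (t=0,i=10, bit28=0)
  nb ##.##: next=.  (t=1,i=18, bit27=0)
  nb ##.#.: next=.  (t=1,i=13, bit26=0)
  nb ##..#: next=#  (t=0,i=1, bit25=1)
  nb ##...: next=#  (t=0,i=11, bit24=1)
  nb #.###: next=.  (t=1,i=0, bit23=0)
  nb #.##.: next=#  (t=1,i=16, bit22=1)
  nb #.#.#: next=.  (t=1,i=14, bit21=0)
  nb #.#..: next=.  (t=0,i=5, bit20=0)
  nb #..##: next=#  (t=0,i=7, bit19=1)
  nb #..#.: next=#  (t=0,i=2, bit18=1)
  nb #...#: next=.  (t=1,i=4, bit17=0)
  nb #....: next=#  (t=0,i=12, bit16=1)
  nb .####: next=#  (t=3,i=6, bit15=1)
  nb .###.: next=.  (t=0,i=9, bit14=0)
  nb .##.#: next=.  (t=1,i=12, bit13=0)
  nb .##..: next=#  (t=0,i=0, bit12=1)
  nb .#.##: next=.  (t=1,i=15, bit11=0)
  nb .#.#.: next=.  (t=0,i=4, bit10=0)
  nb .#..#: next=#  (t=0,i=6, bit9=1)
  nb .#...: next=#  (t=2,i=20, bit8=1)
  nb ..###: next=#  (t=0,i=8, bit7=1)
  nb ..##.: next=.  (t=0,i=21, bit6=0)
  nb ..#.#: next=.  (t=0,i=3, bit5=0)
  nb ..#..: next=.  (t=0,i=15, bit4=0)
  nb ...##: next=#  (t=1,i=5, bit3=1)
  nb ...#.: next=#  (t=0,i=14, bit2=1)
  nb ....#: next=.  (t=0,i=13, bit1=0)
  nb .....: next=#  (t=2,i=0, bit0=1)
  bits 11000011010011011001001110001101 = 3276641165

3276641165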